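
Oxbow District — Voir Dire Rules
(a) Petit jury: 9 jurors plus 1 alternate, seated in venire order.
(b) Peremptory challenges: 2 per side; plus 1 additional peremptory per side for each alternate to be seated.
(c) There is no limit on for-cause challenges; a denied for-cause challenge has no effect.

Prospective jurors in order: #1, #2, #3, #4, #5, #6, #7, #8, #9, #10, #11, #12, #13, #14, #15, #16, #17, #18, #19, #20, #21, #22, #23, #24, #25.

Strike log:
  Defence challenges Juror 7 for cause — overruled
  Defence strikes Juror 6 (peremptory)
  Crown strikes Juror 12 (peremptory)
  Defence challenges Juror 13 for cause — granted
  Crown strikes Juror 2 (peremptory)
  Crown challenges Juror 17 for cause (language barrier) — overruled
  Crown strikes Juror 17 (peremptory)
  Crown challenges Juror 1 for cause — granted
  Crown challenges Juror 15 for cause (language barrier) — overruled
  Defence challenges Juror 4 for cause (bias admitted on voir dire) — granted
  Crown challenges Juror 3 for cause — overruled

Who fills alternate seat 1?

Removed: #1, #2, #4, #6, #12, #13, #17. (#3, #7, #15 stay — for-cause denied.)
Filling seats in venire order through position 10: #3, #5, #7, #8, #9, #10, #11, #14, #15, #16.
So alternate 1 is #16.

16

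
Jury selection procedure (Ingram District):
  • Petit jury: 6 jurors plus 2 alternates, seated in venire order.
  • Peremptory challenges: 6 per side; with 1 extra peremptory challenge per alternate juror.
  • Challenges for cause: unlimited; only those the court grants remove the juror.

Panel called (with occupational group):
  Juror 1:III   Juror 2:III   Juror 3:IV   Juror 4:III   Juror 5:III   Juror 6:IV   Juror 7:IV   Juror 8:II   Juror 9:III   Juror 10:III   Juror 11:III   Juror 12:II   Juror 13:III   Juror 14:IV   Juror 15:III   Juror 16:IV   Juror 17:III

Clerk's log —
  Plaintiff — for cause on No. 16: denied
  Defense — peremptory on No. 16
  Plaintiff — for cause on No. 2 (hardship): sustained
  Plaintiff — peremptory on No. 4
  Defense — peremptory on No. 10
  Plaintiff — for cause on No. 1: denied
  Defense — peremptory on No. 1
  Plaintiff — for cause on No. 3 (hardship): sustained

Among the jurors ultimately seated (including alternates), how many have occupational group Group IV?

Removed: #1, #2, #3, #4, #10, #16.
Seated (8 incl. alternates): #5, #6, #7, #8, #9, #11, #12, #13.
Of those, in Group IV: #6, #7 → 2.

2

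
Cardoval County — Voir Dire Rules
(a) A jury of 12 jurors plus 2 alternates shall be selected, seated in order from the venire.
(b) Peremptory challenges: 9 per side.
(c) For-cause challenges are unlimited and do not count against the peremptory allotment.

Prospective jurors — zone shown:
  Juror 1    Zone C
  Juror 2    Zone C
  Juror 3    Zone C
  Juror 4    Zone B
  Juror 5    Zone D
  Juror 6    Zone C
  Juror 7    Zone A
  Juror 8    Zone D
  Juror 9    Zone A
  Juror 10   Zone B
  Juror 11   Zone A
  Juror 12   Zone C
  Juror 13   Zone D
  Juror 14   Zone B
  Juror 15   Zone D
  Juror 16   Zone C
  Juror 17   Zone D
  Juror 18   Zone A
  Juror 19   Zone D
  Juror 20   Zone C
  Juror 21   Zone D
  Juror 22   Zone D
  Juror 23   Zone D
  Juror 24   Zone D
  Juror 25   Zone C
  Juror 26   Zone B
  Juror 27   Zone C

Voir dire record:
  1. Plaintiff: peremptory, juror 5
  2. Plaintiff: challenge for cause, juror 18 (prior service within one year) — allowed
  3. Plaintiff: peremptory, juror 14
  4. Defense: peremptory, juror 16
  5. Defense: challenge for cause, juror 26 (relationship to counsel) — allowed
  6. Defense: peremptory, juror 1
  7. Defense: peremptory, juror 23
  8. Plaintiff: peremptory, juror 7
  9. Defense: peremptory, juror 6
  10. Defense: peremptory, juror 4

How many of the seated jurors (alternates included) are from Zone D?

7

Removed: #1, #4, #5, #6, #7, #14, #16, #18, #23, #26.
Seated (14 incl. alternates): #2, #3, #8, #9, #10, #11, #12, #13, #15, #17, #19, #20, #21, #22.
Of those, in Zone D: #8, #13, #15, #17, #19, #21, #22 → 7.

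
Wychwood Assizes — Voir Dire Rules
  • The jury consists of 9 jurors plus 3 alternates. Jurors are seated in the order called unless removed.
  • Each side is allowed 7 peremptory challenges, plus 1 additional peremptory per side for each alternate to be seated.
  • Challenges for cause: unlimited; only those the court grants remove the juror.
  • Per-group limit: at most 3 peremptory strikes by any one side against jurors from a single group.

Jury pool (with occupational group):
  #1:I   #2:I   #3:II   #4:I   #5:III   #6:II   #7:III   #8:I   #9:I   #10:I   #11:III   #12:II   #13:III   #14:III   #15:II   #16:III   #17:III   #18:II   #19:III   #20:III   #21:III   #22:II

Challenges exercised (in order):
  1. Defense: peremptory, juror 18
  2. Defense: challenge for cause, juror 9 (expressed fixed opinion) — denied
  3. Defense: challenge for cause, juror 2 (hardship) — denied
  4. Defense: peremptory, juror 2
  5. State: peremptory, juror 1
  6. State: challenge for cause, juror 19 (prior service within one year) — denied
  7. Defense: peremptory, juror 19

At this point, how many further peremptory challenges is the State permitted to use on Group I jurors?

State peremptories so far: #1 — 1 of 10 used, 9 left overall.
Against Group I: #1 — 1 used; per-group cap 3 leaves 2.
Binding limit: min(9, 2) = 2.

2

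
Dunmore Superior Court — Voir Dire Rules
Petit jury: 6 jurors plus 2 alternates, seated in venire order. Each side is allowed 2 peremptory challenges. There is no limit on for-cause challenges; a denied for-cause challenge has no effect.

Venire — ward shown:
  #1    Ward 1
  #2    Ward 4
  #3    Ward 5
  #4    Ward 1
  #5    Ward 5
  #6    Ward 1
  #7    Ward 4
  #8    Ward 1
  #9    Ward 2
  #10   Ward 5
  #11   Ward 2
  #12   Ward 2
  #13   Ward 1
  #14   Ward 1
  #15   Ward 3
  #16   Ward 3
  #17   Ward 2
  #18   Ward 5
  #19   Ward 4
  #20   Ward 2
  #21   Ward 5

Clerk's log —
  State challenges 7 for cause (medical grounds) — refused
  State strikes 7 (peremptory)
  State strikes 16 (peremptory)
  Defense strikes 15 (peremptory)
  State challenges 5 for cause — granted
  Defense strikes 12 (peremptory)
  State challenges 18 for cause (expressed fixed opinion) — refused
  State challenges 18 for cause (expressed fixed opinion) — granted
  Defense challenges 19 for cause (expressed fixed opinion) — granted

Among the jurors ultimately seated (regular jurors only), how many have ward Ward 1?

4

Removed: #5, #7, #12, #15, #16, #18, #19.
Seated jurors 1–6: #1, #2, #3, #4, #6, #8 (alternates #9, #10 not counted).
Of those, in Ward 1: #1, #4, #6, #8 → 4.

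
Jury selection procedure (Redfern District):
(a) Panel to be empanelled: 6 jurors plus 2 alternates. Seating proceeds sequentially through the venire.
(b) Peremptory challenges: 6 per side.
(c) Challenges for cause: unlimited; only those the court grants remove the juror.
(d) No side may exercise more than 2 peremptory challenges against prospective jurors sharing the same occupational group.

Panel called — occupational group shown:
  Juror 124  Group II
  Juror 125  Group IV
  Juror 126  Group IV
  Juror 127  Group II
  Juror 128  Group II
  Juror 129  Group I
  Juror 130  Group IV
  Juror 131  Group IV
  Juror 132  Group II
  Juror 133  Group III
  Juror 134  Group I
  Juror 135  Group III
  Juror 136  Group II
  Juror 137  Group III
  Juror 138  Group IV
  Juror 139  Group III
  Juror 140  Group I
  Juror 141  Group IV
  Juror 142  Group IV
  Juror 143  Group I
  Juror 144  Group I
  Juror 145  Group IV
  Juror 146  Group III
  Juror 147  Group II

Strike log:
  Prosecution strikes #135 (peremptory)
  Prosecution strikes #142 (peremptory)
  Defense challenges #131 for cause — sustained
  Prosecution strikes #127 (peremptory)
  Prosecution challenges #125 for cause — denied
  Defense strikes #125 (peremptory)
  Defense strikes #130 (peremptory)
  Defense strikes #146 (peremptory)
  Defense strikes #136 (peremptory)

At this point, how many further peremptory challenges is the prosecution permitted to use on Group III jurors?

Prosecution peremptories so far: #135, #142, #127 — 3 of 6 used, 3 left overall.
Against Group III: #135 — 1 used; per-group cap 2 leaves 1.
Binding limit: min(3, 1) = 1.

1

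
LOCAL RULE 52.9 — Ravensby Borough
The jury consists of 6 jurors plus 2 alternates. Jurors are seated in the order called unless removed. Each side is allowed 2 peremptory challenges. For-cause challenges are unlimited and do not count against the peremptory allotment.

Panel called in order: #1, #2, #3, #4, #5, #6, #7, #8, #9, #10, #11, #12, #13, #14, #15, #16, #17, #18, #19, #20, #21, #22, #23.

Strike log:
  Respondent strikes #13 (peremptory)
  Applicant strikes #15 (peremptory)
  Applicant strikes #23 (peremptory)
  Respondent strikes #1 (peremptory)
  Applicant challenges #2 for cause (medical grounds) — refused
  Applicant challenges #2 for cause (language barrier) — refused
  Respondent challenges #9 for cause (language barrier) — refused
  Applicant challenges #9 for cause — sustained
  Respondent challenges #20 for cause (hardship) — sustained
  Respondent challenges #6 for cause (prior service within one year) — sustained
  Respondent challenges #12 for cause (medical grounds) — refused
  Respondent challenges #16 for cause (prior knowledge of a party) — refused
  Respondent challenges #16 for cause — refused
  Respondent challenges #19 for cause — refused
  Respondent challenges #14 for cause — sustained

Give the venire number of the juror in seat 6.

8

Removed: #1, #6, #9, #13, #14, #15, #20, #23. (#2, #12, #16, #19 stay — for-cause denied.)
Filling seats in venire order through position 6: #2, #3, #4, #5, #7, #8.
So seat 6 is #8.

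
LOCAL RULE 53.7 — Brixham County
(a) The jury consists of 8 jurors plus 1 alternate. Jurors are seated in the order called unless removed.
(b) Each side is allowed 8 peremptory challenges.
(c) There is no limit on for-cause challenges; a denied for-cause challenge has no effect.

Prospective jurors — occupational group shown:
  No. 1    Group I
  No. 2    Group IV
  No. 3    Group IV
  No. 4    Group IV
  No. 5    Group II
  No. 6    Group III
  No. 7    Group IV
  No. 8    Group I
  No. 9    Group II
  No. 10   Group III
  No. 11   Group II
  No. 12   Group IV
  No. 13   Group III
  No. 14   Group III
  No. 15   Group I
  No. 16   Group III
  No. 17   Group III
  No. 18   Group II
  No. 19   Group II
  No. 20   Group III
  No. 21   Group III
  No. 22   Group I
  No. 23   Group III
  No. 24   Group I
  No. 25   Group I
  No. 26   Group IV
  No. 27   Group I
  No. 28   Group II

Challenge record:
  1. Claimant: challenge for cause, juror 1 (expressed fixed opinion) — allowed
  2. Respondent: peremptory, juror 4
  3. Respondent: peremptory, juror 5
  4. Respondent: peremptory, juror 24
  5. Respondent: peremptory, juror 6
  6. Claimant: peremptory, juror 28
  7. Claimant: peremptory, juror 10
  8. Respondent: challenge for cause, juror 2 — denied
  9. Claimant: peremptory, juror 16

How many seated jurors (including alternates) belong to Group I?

1

Removed: #1, #4, #5, #6, #10, #16, #24, #28.
Seated (9 incl. alternates): #2, #3, #7, #8, #9, #11, #12, #13, #14.
Of those, in Group I: #8 → 1.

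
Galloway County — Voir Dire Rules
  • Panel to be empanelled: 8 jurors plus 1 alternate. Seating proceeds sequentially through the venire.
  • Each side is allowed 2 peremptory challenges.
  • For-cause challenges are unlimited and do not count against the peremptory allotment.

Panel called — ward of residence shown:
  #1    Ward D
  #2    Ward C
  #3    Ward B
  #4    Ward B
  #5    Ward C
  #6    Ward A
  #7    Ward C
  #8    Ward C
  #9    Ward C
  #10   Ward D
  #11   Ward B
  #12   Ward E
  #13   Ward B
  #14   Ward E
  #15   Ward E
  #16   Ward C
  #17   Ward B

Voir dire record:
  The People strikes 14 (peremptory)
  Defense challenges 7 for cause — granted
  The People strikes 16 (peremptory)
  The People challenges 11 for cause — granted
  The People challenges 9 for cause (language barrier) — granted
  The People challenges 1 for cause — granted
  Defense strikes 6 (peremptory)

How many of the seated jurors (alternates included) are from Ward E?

2

Removed: #1, #6, #7, #9, #11, #14, #16.
Seated (9 incl. alternates): #2, #3, #4, #5, #8, #10, #12, #13, #15.
Of those, in Ward E: #12, #15 → 2.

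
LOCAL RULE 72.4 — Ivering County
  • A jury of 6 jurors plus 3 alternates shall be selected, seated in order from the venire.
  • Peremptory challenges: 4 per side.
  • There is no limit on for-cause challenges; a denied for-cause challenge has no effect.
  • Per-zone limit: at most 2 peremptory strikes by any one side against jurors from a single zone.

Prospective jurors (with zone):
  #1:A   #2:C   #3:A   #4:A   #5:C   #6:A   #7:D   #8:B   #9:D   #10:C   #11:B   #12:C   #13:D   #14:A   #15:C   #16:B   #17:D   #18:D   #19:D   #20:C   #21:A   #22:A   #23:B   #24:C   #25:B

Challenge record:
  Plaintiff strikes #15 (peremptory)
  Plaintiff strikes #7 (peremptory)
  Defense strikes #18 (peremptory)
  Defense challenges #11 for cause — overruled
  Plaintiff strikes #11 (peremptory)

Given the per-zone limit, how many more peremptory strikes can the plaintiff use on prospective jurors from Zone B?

1

Plaintiff peremptories so far: #15, #7, #11 — 3 of 4 used, 1 left overall.
Against Zone B: #11 — 1 used; per-zone cap 2 leaves 1.
Binding limit: min(1, 1) = 1.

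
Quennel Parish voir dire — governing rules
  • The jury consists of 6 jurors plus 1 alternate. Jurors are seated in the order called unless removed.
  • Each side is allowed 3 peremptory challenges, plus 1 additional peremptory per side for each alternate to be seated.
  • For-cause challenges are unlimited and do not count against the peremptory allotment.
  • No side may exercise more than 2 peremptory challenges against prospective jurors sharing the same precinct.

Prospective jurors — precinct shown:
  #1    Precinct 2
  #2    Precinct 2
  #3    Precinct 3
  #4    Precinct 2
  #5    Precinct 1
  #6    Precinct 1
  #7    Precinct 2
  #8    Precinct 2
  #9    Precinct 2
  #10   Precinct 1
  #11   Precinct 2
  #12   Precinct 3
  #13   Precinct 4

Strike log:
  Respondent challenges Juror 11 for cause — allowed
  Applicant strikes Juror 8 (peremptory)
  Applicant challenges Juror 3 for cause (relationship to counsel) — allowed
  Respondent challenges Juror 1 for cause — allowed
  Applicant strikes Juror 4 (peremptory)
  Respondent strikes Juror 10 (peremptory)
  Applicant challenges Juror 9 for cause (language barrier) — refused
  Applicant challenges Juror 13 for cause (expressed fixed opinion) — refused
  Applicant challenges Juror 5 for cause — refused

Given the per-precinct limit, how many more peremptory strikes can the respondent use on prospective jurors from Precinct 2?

Respondent peremptories so far: #10 — 1 of 4 used, 3 left overall.
Against Precinct 2: none yet — per-precinct cap 2 leaves 2.
Binding limit: min(3, 2) = 2.

2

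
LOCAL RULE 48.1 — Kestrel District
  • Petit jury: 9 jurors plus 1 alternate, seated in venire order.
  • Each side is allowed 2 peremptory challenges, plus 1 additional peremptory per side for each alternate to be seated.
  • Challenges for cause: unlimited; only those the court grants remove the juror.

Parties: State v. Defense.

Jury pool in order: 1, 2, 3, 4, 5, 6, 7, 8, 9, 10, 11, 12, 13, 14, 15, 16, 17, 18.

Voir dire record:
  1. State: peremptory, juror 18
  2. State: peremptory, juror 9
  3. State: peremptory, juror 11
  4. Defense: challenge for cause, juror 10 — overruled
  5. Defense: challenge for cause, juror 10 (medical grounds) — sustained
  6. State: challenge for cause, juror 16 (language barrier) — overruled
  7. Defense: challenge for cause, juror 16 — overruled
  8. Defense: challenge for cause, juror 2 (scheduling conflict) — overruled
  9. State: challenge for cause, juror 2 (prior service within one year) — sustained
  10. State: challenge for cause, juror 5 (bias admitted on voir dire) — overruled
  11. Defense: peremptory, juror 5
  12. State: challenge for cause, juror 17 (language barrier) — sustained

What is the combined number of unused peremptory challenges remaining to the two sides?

2

State allotment: 2 base + 1 × 1 alternate = 3. Defense allotment: 2 base + 1 × 1 alternate = 3.
State peremptories used: #18, #9, #11 — 3 (for-cause on #16, #2, #5, #17 don't count).
Defense peremptories used: #5 — 1 (for-cause on #10, #10, #16, #2 don't count).
Remaining: (3 − 3) + (3 − 1) = 2.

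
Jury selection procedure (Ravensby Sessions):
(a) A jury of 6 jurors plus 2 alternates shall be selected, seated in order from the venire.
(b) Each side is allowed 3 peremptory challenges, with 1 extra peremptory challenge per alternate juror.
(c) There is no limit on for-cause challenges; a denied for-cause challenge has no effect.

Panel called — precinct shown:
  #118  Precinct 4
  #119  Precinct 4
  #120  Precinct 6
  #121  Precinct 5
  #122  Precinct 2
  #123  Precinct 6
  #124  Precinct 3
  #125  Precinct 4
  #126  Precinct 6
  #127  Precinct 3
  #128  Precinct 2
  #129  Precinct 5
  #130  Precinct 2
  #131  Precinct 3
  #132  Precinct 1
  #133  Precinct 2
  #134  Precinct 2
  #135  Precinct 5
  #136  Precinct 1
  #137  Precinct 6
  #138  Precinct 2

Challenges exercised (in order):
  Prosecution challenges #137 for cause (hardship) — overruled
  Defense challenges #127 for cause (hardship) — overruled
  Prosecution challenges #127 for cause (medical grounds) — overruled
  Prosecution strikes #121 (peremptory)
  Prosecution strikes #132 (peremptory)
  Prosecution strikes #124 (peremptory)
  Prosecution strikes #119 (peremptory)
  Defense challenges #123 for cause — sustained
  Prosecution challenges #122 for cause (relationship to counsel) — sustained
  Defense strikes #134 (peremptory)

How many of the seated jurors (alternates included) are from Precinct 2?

Removed: #119, #121, #122, #123, #124, #132, #134.
Seated (8 incl. alternates): #118, #120, #125, #126, #127, #128, #129, #130.
Of those, in Precinct 2: #128, #130 → 2.

2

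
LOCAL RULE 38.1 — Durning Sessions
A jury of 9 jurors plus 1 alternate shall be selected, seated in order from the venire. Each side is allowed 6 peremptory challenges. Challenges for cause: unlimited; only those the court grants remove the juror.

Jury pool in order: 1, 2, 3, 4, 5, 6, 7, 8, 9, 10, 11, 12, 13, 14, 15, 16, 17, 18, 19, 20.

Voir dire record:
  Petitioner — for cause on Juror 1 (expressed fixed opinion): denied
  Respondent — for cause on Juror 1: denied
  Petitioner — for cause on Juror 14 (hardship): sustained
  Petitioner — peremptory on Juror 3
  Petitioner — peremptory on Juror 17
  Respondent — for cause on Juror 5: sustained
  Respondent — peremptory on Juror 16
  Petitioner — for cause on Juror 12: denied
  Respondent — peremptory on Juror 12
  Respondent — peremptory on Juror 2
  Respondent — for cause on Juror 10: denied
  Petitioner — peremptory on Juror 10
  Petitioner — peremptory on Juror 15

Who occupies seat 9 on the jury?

18

Removed: #2, #3, #5, #10, #12, #14, #15, #16, #17. (#1 stays — for-cause denied.)
Seating in order: seats 1–9 → #1, #4, #6, #7, #8, #9, #11, #13, #18; alternates → #19.
So seat 9 is #18.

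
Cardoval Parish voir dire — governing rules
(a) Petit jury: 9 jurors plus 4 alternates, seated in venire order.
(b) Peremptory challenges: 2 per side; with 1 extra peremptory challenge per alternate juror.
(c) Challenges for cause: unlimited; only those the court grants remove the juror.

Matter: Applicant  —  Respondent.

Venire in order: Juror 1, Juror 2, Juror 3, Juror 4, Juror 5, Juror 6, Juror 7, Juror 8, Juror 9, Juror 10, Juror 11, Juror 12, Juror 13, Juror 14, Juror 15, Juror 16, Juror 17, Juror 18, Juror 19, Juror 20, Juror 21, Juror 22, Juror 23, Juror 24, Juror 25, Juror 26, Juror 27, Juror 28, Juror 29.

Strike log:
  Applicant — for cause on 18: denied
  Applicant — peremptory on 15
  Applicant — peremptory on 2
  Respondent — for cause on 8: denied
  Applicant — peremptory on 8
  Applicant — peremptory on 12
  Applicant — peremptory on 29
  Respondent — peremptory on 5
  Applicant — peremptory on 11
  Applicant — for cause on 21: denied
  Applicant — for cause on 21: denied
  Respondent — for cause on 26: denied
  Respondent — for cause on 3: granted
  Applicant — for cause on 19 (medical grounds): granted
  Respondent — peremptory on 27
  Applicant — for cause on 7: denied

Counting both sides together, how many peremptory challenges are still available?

Applicant allotment: 2 base + 1 × 4 alternates = 6. Respondent allotment: 2 base + 1 × 4 alternates = 6.
Applicant peremptories used: #15, #2, #8, #12, #29, #11 — 6 (for-cause on #18, #21, #21, #19, #7 don't count).
Respondent peremptories used: #5, #27 — 2 (for-cause on #8, #26, #3 don't count).
Remaining: (6 − 6) + (6 − 2) = 4.

4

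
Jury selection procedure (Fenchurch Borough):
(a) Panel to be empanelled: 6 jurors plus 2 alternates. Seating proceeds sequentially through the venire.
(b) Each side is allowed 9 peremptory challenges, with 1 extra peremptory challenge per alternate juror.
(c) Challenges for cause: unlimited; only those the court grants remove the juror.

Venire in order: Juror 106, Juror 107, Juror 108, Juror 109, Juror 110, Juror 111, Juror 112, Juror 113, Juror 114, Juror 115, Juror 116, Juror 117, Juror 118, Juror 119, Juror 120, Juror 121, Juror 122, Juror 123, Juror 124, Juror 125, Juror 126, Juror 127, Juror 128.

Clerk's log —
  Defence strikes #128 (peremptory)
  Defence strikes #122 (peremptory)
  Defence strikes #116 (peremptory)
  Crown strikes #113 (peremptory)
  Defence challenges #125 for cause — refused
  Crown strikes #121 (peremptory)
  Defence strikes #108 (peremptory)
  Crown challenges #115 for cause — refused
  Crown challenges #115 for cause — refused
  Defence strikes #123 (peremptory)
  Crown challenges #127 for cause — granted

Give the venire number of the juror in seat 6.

112

Removed: #108, #113, #116, #121, #122, #123, #127, #128. (#115, #125 stay — for-cause denied.)
Seating in order: seats 1–6 → #106, #107, #109, #110, #111, #112; alternates → #114, #115.
So seat 6 is #112.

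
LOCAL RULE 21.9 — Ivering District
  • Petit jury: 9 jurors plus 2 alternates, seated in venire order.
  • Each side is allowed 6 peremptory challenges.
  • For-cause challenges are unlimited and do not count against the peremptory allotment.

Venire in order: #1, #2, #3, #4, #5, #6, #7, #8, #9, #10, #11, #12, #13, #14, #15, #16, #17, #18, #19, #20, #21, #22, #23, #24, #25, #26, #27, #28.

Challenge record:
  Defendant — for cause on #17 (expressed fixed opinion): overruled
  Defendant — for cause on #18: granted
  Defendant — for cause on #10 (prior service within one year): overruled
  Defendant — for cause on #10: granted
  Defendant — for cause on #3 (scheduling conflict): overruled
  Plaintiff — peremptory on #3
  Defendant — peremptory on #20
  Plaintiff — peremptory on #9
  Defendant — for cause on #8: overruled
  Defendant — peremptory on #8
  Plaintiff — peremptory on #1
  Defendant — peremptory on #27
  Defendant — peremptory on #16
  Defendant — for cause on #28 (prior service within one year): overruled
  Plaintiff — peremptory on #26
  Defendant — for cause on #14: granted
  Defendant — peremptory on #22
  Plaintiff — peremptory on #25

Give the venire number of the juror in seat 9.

Removed: #1, #3, #8, #9, #10, #14, #16, #18, #20, #22, #25, #26, #27. (#17, #28 stay — for-cause denied.)
Seating in order: seats 1–9 → #2, #4, #5, #6, #7, #11, #12, #13, #15; alternates → #17, #19.
So seat 9 is #15.

15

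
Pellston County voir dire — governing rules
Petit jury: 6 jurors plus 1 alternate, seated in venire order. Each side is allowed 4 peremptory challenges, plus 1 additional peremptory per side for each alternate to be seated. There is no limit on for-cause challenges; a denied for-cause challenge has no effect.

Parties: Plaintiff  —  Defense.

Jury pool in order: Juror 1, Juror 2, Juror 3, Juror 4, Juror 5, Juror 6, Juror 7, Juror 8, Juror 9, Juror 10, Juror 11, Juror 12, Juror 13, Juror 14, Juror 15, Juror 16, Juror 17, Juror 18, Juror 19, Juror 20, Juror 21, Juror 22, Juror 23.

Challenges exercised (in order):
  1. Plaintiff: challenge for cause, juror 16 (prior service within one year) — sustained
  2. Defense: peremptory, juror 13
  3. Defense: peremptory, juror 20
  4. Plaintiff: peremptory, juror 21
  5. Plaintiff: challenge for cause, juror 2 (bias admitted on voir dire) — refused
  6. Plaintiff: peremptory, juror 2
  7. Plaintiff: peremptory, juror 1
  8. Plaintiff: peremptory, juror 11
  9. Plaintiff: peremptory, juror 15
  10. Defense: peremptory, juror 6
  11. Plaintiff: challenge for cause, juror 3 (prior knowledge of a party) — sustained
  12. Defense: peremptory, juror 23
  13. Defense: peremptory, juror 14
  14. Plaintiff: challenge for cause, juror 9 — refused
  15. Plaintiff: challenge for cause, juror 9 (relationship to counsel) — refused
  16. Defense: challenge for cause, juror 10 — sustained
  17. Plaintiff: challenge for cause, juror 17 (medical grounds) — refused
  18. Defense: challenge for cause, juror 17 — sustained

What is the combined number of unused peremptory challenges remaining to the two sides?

0

Plaintiff allotment: 4 base + 1 × 1 alternate = 5. Defense allotment: 4 base + 1 × 1 alternate = 5.
Plaintiff peremptories used: #21, #2, #1, #11, #15 — 5 (for-cause on #16, #2, #3, #9, #9, #17 don't count).
Defense peremptories used: #13, #20, #6, #23, #14 — 5 (for-cause on #10, #17 don't count).
Remaining: (5 − 5) + (5 − 5) = 0.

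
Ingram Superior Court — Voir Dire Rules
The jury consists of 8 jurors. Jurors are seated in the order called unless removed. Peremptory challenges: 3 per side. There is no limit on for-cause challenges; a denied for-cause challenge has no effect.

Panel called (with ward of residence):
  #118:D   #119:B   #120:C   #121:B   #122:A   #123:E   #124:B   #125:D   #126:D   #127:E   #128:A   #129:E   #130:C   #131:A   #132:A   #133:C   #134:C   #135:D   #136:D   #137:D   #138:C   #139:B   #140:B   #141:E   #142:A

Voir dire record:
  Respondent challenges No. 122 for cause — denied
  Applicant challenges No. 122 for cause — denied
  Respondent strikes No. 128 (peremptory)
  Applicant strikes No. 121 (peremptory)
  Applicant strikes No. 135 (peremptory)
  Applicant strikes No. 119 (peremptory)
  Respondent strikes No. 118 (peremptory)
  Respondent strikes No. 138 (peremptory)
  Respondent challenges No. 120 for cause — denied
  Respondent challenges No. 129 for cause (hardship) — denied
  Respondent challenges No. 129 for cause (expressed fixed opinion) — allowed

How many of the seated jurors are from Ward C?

Removed: #118, #119, #121, #128, #129, #135, #138.
Seated jurors 1–8: #120, #122, #123, #124, #125, #126, #127, #130.
Of those, in Ward C: #120, #130 → 2.

2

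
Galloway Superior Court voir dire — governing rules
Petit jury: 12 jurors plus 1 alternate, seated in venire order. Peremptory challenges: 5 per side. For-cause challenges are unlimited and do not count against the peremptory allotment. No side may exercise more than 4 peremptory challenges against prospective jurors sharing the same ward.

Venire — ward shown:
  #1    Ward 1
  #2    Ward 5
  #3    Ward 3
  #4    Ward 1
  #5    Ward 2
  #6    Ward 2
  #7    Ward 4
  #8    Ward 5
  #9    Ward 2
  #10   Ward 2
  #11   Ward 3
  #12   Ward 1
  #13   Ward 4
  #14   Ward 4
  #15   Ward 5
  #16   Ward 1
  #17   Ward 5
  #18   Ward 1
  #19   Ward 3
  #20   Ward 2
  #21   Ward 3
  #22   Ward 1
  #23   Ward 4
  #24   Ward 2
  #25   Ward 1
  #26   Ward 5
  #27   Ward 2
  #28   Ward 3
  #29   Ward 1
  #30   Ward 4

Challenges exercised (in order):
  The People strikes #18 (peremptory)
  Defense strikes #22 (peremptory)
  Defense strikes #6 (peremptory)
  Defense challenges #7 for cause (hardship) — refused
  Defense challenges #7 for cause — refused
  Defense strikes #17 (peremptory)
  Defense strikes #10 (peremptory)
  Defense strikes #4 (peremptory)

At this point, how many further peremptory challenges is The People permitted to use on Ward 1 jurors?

3

The People peremptories so far: #18 — 1 of 5 used, 4 left overall.
Against Ward 1: #18 — 1 used; per-ward cap 4 leaves 3.
Binding limit: min(4, 3) = 3.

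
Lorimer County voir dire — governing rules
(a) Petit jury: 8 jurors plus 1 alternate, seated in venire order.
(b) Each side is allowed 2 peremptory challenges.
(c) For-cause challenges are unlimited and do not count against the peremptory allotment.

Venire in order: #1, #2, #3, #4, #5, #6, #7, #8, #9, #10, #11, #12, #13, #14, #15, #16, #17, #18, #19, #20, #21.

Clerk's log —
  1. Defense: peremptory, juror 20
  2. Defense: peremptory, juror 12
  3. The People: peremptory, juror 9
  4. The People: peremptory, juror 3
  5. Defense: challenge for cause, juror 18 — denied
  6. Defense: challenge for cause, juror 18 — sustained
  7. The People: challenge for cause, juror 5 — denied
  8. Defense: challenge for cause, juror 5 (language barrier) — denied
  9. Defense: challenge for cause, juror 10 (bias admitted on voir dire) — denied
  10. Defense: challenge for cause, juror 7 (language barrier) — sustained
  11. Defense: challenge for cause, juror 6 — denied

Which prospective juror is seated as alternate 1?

Removed: #3, #7, #9, #12, #18, #20. (#5, #6, #10 stay — for-cause denied.)
Seating in order: seats 1–8 → #1, #2, #4, #5, #6, #8, #10, #11; alternates → #13.
So alternate 1 is #13.

13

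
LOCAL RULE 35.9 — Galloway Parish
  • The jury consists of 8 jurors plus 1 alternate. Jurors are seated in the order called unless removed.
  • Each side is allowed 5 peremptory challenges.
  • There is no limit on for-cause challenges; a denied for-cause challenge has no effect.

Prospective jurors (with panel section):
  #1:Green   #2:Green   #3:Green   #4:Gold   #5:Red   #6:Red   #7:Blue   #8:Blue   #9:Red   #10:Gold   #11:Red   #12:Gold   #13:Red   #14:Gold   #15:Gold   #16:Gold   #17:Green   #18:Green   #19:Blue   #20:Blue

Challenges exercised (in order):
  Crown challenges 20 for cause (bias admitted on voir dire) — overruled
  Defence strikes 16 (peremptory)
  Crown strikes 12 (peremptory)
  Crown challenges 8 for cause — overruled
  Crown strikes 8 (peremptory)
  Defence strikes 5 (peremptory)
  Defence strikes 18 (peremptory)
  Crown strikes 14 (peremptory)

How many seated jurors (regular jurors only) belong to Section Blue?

Removed: #5, #8, #12, #14, #16, #18.
Seated jurors 1–8: #1, #2, #3, #4, #6, #7, #9, #10 (alternates #11 not counted).
Of those, in Section Blue: #7 → 1.

1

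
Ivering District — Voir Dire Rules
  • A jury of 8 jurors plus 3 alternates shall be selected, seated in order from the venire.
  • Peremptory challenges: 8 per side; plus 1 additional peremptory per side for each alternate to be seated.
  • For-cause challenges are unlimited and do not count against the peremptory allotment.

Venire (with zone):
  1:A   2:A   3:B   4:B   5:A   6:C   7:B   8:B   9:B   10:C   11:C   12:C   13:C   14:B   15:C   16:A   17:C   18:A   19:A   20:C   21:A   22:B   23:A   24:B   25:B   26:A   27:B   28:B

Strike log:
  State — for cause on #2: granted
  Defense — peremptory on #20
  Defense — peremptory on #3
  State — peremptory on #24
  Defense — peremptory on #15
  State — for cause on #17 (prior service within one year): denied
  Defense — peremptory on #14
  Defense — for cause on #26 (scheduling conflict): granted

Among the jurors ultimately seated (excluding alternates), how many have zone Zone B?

Removed: #2, #3, #14, #15, #20, #24, #26.
Seated jurors 1–8: #1, #4, #5, #6, #7, #8, #9, #10 (alternates #11, #12, #13 not counted).
Of those, in Zone B: #4, #7, #8, #9 → 4.

4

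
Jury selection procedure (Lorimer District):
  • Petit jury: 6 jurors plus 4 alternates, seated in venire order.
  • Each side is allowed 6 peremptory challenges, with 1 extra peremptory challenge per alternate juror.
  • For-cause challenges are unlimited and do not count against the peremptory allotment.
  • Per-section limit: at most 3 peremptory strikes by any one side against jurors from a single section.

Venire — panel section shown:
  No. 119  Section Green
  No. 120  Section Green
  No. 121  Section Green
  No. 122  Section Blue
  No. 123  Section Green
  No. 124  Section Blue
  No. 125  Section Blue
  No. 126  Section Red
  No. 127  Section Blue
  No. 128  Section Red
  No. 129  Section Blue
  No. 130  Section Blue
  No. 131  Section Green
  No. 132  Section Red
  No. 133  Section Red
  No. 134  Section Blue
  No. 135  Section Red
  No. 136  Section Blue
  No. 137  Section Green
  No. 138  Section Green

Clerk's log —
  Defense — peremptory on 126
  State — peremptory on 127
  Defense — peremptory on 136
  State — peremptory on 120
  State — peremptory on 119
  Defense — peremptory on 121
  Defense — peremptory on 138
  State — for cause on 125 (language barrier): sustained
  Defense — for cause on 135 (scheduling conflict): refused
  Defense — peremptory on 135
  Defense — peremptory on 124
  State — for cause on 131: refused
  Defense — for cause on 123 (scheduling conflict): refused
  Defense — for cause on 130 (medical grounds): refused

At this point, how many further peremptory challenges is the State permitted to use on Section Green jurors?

State peremptories so far: #127, #120, #119 — 3 of 10 used, 7 left overall.
Against Section Green: #120, #119 — 2 used; per-section cap 3 leaves 1.
Binding limit: min(7, 1) = 1.

1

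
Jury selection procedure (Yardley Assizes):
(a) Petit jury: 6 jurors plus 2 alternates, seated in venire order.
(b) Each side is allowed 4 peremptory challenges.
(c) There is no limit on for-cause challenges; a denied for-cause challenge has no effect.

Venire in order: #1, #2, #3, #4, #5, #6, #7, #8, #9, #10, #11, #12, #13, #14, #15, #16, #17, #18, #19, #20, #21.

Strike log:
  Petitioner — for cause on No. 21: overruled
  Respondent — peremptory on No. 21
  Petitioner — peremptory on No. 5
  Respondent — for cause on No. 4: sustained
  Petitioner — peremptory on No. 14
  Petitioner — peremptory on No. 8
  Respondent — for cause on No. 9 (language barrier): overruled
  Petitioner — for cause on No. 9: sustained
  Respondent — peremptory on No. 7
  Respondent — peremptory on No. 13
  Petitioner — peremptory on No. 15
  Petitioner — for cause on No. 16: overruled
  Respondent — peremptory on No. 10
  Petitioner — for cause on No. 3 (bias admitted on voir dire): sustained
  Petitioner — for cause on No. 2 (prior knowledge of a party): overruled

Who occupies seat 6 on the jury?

16

Removed: #3, #4, #5, #7, #8, #9, #10, #13, #14, #15, #21. (#2, #16 stay — for-cause denied.)
Seating in order: seats 1–6 → #1, #2, #6, #11, #12, #16; alternates → #17, #18.
So seat 6 is #16.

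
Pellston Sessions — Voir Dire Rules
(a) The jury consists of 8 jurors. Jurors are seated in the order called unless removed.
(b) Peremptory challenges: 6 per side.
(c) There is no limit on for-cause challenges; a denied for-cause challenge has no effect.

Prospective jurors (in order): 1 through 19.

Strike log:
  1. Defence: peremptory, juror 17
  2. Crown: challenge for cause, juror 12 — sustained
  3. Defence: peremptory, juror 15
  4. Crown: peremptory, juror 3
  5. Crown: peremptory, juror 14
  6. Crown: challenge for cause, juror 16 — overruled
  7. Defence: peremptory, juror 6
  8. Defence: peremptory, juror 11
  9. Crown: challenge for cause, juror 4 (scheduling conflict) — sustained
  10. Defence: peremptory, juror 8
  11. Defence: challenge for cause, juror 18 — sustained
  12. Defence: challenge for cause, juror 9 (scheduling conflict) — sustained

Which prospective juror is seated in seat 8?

19

Removed: #3, #4, #6, #8, #9, #11, #12, #14, #15, #17, #18. (#16 stays — for-cause denied.)
Seating in order: seats 1–8 → #1, #2, #5, #7, #10, #13, #16, #19.
So seat 8 is #19.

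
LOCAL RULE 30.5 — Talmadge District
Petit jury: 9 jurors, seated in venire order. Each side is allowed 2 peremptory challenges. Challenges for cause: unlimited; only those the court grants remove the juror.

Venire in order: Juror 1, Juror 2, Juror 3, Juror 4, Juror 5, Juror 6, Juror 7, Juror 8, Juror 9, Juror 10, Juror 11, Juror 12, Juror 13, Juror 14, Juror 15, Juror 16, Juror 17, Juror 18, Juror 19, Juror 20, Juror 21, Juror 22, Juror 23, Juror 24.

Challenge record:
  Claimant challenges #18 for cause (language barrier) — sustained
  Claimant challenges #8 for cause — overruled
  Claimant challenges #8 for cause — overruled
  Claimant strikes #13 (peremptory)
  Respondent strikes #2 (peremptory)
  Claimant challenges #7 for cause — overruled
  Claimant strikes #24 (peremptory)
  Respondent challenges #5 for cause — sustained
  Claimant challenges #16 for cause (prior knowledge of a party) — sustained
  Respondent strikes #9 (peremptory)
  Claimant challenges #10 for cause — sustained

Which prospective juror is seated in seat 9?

14

Removed: #2, #5, #9, #10, #13, #16, #18, #24. (#7, #8 stay — for-cause denied.)
Seating in order: seats 1–9 → #1, #3, #4, #6, #7, #8, #11, #12, #14.
So seat 9 is #14.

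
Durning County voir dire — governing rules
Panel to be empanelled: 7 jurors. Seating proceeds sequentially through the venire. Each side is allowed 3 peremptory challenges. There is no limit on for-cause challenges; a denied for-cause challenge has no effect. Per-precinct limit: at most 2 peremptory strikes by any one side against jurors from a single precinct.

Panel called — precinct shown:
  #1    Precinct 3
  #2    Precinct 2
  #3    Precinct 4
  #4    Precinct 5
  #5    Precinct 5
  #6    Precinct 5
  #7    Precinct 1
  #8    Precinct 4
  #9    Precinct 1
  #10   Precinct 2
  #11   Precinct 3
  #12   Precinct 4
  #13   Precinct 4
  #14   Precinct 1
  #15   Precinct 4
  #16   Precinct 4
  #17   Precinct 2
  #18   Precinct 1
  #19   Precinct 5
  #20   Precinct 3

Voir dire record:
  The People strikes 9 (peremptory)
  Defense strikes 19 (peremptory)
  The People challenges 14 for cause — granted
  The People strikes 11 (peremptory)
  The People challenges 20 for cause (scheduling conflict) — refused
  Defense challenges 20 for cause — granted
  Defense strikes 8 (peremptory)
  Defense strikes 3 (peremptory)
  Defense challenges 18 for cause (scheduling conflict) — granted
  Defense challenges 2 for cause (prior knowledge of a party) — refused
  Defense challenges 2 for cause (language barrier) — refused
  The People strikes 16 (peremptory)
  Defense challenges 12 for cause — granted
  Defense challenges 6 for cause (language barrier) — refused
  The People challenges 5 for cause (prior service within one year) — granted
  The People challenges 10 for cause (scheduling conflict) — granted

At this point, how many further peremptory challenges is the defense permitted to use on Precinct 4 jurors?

Defense peremptories so far: #19, #8, #3 — 3 of 3 used, 0 left overall.
Against Precinct 4: #8, #3 — 2 used; per-precinct cap 2 leaves 0.
Binding limit: min(0, 0) = 0.

0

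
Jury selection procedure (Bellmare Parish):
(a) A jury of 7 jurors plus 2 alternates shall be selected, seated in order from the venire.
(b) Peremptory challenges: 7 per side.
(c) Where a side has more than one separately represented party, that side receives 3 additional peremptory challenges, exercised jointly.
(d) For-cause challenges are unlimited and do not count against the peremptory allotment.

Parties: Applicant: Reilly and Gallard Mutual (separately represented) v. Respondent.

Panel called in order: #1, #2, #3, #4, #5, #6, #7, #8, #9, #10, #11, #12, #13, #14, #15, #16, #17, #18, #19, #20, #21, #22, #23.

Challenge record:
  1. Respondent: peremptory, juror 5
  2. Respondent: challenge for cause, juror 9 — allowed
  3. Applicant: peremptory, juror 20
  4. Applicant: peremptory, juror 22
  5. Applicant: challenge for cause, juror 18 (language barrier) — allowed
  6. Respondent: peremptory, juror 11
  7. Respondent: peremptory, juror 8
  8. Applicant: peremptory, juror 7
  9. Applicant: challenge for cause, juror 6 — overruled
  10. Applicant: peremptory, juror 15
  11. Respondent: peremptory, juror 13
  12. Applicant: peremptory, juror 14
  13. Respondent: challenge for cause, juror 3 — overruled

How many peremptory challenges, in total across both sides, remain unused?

8

Applicant allotment: 7 base + 3 multi-party = 10. Respondent allotment: 7.
Applicant peremptories used: #20, #22, #7, #15, #14 — 5 (for-cause on #18, #6 don't count).
Respondent peremptories used: #5, #11, #8, #13 — 4 (for-cause on #9, #3 don't count).
Remaining: (10 − 5) + (7 − 4) = 8.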